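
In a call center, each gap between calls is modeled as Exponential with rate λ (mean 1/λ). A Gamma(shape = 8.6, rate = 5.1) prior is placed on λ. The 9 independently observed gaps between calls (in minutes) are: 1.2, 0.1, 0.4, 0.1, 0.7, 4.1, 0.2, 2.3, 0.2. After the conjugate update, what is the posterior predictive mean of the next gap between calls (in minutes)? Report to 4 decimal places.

With a Gamma(shape α, rate β) prior on the exponential rate λ, the posterior after n observations with total T = Σxᵢ is Gamma(α+n, β+T).
Sum of observations T = 9.3 minutes; n = 9.
Posterior: Gamma(8.6+9, 5.1+9.3) = Gamma(17.6, 14.4).
The predictive distribution for the next observation is Lomax; its mean is β/(α−1) = 14.4/16.6 = 0.8675.

0.8675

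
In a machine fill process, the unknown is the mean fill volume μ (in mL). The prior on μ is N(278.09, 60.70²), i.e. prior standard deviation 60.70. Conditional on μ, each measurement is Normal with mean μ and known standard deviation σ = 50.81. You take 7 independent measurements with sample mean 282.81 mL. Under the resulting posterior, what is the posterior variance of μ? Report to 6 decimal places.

335.250316

For Normal data with known variance σ², a Normal(μ₀, σ₀²) prior on μ is conjugate. Posterior precision = 1/σ₀² + n/σ²; posterior mean is the precision-weighted average of μ₀ and x̄.
σ₀² = 60.70² = 3684.49, σ² = 50.81² = 2581.6561; σ² + n·σ₀² = 2581.6561 + 7·3684.49 = 28373.0861.
Posterior precision = 1/σ₀² + n/σ² = 1/3684.49 + 7/2581.6561 = (σ² + n·σ₀²)/(σ₀²σ²) = 28373.0861/(3684.49·2581.6561); posterior variance σₙ² = σ₀²σ²/(σ² + n·σ₀²) = 3684.49·2581.6561/28373.0861 = 335.250316.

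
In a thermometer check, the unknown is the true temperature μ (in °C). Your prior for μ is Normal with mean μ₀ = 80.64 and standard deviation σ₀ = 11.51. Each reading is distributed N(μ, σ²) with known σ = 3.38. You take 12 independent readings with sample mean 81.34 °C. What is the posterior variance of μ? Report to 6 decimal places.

For Normal data with known variance σ², a Normal(μ₀, σ₀²) prior on μ is conjugate. Posterior precision = 1/σ₀² + n/σ²; posterior mean is the precision-weighted average of μ₀ and x̄.
σ₀² = 11.51² = 132.4801, σ² = 3.38² = 11.4244; σ² + n·σ₀² = 11.4244 + 12·132.4801 = 1601.1856.
Posterior precision = 1/σ₀² + n/σ² = 1/132.4801 + 12/11.4244 = (σ² + n·σ₀²)/(σ₀²σ²) = 1601.1856/(132.4801·11.4244); posterior variance σₙ² = σ₀²σ²/(σ² + n·σ₀²) = 132.4801·11.4244/1601.1856 = 0.945241.

0.945241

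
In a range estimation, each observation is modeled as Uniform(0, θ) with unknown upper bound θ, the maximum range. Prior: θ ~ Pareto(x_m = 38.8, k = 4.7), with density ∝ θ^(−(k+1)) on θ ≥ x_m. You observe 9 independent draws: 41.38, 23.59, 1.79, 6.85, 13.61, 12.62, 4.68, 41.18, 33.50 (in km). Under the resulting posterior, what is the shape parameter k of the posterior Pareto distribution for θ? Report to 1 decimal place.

13.7

A Pareto(scale x_m, shape k) prior on the upper bound θ of Uniform(0, θ) is conjugate: posterior is Pareto(max(x_m, max xᵢ), k + n).
Sample maximum = 41.38; prior scale x_m = 38.8 → posterior scale = max = 41.38.
Posterior shape = 4.7 + 9 = 13.7.
Posterior shape k = 13.7.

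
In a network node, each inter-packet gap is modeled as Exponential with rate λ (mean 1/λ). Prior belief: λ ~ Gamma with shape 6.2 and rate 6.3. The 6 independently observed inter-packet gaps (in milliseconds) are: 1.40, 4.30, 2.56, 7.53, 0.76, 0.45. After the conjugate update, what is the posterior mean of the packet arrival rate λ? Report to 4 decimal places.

With a Gamma(shape α, rate β) prior on the exponential rate λ, the posterior after n observations with total T = Σxᵢ is Gamma(α+n, β+T).
Sum of observations T = 17.00 milliseconds; n = 6.
Posterior: Gamma(6.2+6, 6.3+17.00) = Gamma(12.2, 23.30).
Posterior mean of λ = α/β = 12.2/23.30 = 0.5236.

0.5236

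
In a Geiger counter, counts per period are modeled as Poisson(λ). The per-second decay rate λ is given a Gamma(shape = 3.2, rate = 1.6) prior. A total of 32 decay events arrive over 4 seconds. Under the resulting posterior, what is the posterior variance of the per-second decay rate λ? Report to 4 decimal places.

1.1224

With a Gamma(shape α, rate β) prior, the Poisson likelihood is conjugate: the posterior is Gamma(α + ΣXᵢ, β + n).
Posterior: Gamma(α+S, β+n) = Gamma(3.2+32, 1.6+4) = Gamma(35.2, 5.6).
Var = α/β² = 35.2/5.6² = 1.1224.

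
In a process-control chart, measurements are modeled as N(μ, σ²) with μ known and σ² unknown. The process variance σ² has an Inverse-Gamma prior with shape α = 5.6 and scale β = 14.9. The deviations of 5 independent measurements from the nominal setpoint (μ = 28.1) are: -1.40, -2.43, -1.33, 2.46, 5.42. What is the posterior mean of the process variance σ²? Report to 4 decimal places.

5.2720

With known mean μ and an Inverse-Gamma(α, β) prior on σ², the Normal likelihood is conjugate: posterior is Inv-Gamma(α + n/2, β + Σ(xᵢ−μ)²/2).
Σ(xᵢ−μ)² = (-1.40)² + (-2.43)² + (-1.33)² + (2.46)² + (5.42)² = 45.0618.
Posterior: Inv-Gamma(5.6 + 5/2, 14.9 + 45.0618/2) = Inv-Gamma(8.10, 37.43090).
E[σ²|data] = β/(α−1) = 37.43090/7.10 = 5.2720.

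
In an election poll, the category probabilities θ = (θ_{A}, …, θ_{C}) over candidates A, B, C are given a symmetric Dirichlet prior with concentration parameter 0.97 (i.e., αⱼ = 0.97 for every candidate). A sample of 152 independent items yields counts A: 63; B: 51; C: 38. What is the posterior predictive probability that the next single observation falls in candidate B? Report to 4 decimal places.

0.3355

The Dirichlet prior is conjugate to the Multinomial likelihood: each posterior αⱼ = prior αⱼ + observed count nⱼ.
Posterior concentration: (63.97, 51.97, 38.97), total = 154.91.
P(next = B | data) = α_{B}/Σα = 0.3355.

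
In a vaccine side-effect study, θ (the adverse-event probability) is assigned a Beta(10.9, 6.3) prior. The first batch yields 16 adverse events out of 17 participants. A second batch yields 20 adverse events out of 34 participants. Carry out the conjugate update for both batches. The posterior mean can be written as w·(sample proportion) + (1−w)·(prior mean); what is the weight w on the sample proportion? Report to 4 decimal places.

The Beta prior is conjugate to a Binomial/Bernoulli likelihood; the update adds successes to α and failures to β.
Total number of participants: n = 17 + 34 = 51.
Posterior mean = (α₀+k)/(α₀+β₀+n) = [n/(α₀+β₀+n)]·(k/n) + [(α₀+β₀)/(α₀+β₀+n)]·α₀/(α₀+β₀), so only n and the prior enter the weight.
The weight on the data is w = n/(α₀+β₀+n) = 51/(10.9+6.3+51) = 51/68.2 = 0.7478.

0.7478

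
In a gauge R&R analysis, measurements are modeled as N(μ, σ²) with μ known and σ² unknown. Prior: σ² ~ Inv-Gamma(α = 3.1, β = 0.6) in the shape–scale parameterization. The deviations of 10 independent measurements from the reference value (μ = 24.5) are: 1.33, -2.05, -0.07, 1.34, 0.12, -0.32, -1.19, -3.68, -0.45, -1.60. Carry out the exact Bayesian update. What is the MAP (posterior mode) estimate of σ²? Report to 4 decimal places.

1.4731

With known mean μ and an Inverse-Gamma(α, β) prior on σ², the Normal likelihood is conjugate: posterior is Inv-Gamma(α + n/2, β + Σ(xᵢ−μ)²/2).
Σ(xᵢ−μ)² = (1.33)² + (-2.05)² + (-0.07)² + (1.34)² + (0.12)² + (-0.32)² + (-1.19)² + (-3.68)² + (-0.45)² + (-1.60)² = 25.6097.
Posterior: Inv-Gamma(3.1 + 10/2, 0.6 + 25.6097/2) = Inv-Gamma(8.10, 13.40485).
Mode = β/(α+1) = 13.40485/9.10 = 1.4731.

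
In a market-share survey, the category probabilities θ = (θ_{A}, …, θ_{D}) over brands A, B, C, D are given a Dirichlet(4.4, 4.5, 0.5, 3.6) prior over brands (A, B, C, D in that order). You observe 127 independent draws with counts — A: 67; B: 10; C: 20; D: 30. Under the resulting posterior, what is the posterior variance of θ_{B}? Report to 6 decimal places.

The Dirichlet prior is conjugate to the Multinomial likelihood: each posterior αⱼ = prior αⱼ + observed count nⱼ.
Posterior concentration: (71.4, 14.5, 20.5, 33.6), total = 140.0.
Var[θ_j] = α_j(Σα−α_j)/((Σα)²(Σα+1)) = 14.5·125.5/(140.0²·141.0) = 0.000658.

0.000658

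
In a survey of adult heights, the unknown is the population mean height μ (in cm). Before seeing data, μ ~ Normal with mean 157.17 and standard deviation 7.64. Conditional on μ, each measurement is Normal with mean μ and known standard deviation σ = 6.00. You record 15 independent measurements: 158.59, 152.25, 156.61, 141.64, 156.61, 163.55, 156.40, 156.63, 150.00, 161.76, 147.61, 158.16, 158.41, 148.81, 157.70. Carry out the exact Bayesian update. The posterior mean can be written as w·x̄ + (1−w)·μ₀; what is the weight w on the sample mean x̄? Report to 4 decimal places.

For Normal data with known variance σ², a Normal(μ₀, σ₀²) prior on μ is conjugate. Posterior precision = 1/σ₀² + n/σ²; posterior mean is the precision-weighted average of μ₀ and x̄.
σ₀² = 7.64² = 58.3696, σ² = 6.00² = 36. Prior precision 1/σ₀² = 1/58.3696; data precision n/σ² = 15/36.
w = (n/σ²)/(1/σ₀² + n/σ²) = n·σ₀²/(σ² + n·σ₀²) = 15·58.3696/(36 + 15·58.3696) = 875.544/911.544 = 0.9605.

0.9605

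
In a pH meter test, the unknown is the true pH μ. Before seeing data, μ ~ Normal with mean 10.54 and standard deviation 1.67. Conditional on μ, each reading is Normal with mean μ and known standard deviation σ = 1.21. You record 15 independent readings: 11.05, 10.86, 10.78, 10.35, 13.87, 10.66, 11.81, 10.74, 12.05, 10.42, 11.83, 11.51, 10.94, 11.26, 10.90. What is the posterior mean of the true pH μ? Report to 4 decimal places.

For Normal data with known variance σ², a Normal(μ₀, σ₀²) prior on μ is conjugate. Posterior precision = 1/σ₀² + n/σ²; posterior mean is the precision-weighted average of μ₀ and x̄.
Σxᵢ = 11.05 + 10.86 + 10.78 + 10.35 + 13.87 + 10.66 + 11.81 + 10.74 + 12.05 + 10.42 + 11.83 + 11.51 + 10.94 + 11.26 + 10.90 = 169.03, so n·x̄ = 169.03.
σ₀² = 1.67² = 2.7889, σ² = 1.21² = 1.4641; σ² + n·σ₀² = 1.4641 + 15·2.7889 = 43.2976.
Posterior mean = (μ₀/σ₀² + n·x̄/σ²)/(1/σ₀² + n/σ²) = (σ²·μ₀ + σ₀²·n·x̄)/(σ² + n·σ₀²) = (1.4641·10.54 + 2.7889·169.03)/43.2976 = 486.839381/43.2976 = 11.2440.

11.2440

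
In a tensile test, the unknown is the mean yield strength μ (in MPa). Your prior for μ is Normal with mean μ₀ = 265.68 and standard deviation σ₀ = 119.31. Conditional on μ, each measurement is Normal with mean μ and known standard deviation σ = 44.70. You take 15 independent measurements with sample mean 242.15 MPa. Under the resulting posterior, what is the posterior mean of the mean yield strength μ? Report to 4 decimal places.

242.3681

For Normal data with known variance σ², a Normal(μ₀, σ₀²) prior on μ is conjugate. Posterior precision = 1/σ₀² + n/σ²; posterior mean is the precision-weighted average of μ₀ and x̄.
n·x̄ = 15·242.15 = 3632.25.
σ₀² = 119.31² = 14234.8761, σ² = 44.70² = 1998.09; σ² + n·σ₀² = 1998.09 + 15·14234.8761 = 215521.2315.
Posterior mean = (μ₀/σ₀² + n·x̄/σ²)/(1/σ₀² + n/σ²) = (σ²·μ₀ + σ₀²·n·x̄)/(σ² + n·σ₀²) = (1998.09·265.68 + 14234.8761·3632.25)/215521.2315 = 52235481.265425/215521.2315 = 242.3681.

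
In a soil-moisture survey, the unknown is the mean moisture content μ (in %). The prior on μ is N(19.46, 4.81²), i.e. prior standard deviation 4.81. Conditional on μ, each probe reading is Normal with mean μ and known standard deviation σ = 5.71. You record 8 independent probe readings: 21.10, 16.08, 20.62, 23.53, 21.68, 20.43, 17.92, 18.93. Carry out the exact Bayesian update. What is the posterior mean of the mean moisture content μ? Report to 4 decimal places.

For Normal data with known variance σ², a Normal(μ₀, σ₀²) prior on μ is conjugate. Posterior precision = 1/σ₀² + n/σ²; posterior mean is the precision-weighted average of μ₀ and x̄.
Σxᵢ = 21.10 + 16.08 + 20.62 + 23.53 + 21.68 + 20.43 + 17.92 + 18.93 = 160.29, so n·x̄ = 160.29.
σ₀² = 4.81² = 23.1361, σ² = 5.71² = 32.6041; σ² + n·σ₀² = 32.6041 + 8·23.1361 = 217.6929.
Posterior mean = (μ₀/σ₀² + n·x̄/σ²)/(1/σ₀² + n/σ²) = (σ²·μ₀ + σ₀²·n·x̄)/(σ² + n·σ₀²) = (32.6041·19.46 + 23.1361·160.29)/217.6929 = 4342.961255/217.6929 = 19.9499.

19.9499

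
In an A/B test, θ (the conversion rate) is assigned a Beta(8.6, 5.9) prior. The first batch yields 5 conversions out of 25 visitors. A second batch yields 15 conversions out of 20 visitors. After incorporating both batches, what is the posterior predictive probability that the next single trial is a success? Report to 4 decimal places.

0.4807

The Beta prior is conjugate to a Binomial/Bernoulli likelihood; the update adds successes to α and failures to β.
After batch 1: Beta(8.6+5, 5.9+20) = Beta(13.6, 25.9).
After batch 2: Beta(13.6+15, 25.9+5) = Beta(28.6, 30.9).
For a single future Bernoulli trial, P(success | data) = α/(α+β) = 0.4807.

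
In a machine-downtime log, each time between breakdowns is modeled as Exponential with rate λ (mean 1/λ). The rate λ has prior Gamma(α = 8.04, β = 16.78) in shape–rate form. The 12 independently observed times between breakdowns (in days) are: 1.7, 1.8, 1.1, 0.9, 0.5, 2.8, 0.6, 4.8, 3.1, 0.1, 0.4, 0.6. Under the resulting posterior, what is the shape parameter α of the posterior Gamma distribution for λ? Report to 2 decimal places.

With a Gamma(shape α, rate β) prior on the exponential rate λ, the posterior after n observations with total T = Σxᵢ is Gamma(α+n, β+T).
Sum of observations T = 18.4 days; n = 12.
Posterior: Gamma(8.04+12, 16.78+18.4) = Gamma(20.04, 35.18).
Posterior α = 20.04.

20.04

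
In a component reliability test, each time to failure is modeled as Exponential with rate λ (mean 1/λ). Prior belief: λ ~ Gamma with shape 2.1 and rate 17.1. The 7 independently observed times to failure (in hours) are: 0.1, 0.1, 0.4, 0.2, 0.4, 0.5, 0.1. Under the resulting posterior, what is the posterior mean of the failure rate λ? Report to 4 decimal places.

0.4815

With a Gamma(shape α, rate β) prior on the exponential rate λ, the posterior after n observations with total T = Σxᵢ is Gamma(α+n, β+T).
Sum of observations T = 1.8 hours; n = 7.
Posterior: Gamma(2.1+7, 17.1+1.8) = Gamma(9.1, 18.9).
Posterior mean of λ = α/β = 9.1/18.9 = 0.4815.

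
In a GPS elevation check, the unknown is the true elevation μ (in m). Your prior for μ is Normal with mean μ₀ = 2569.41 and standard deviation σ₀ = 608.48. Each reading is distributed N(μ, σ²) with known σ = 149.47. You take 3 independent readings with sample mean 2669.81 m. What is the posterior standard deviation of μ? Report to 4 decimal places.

85.4415

For Normal data with known variance σ², a Normal(μ₀, σ₀²) prior on μ is conjugate. Posterior precision = 1/σ₀² + n/σ²; posterior mean is the precision-weighted average of μ₀ and x̄.
σ₀² = 608.48² = 370247.9104, σ² = 149.47² = 22341.2809; σ² + n·σ₀² = 22341.2809 + 3·370247.9104 = 1133085.0121.
Posterior precision = 1/σ₀² + n/σ² = 1/370247.9104 + 3/22341.2809 = (σ² + n·σ₀²)/(σ₀²σ²) = 1133085.0121/(370247.9104·22341.2809); posterior variance σₙ² = σ₀²σ²/(σ² + n·σ₀²) = 370247.9104·22341.2809/1133085.0121 = 7300.257686.
Posterior SD = √σₙ² = √(370247.9104·22341.2809/1133085.0121) = 85.4415.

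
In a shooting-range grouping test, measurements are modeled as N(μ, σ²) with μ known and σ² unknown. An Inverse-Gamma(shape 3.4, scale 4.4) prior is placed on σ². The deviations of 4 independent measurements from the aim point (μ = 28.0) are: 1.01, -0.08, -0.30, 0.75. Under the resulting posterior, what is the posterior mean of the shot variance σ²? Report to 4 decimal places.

With known mean μ and an Inverse-Gamma(α, β) prior on σ², the Normal likelihood is conjugate: posterior is Inv-Gamma(α + n/2, β + Σ(xᵢ−μ)²/2).
Σ(xᵢ−μ)² = (1.01)² + (-0.08)² + (-0.30)² + (0.75)² = 1.6790.
Posterior: Inv-Gamma(3.4 + 4/2, 4.4 + 1.6790/2) = Inv-Gamma(5.40, 5.23950).
E[σ²|data] = β/(α−1) = 5.23950/4.40 = 1.1908.

1.1908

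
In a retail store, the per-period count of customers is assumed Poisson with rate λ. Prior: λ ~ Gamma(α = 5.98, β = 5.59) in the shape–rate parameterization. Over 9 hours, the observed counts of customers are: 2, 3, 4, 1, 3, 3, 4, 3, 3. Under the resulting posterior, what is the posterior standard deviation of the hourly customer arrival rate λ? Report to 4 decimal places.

With a Gamma(shape α, rate β) prior, the Poisson likelihood is conjugate: the posterior is Gamma(α + ΣXᵢ, β + n).
Sum of counts S = 26 over n = 9 hours.
Posterior: Gamma(α+S, β+n) = Gamma(5.98+26, 5.59+9) = Gamma(31.98, 14.59).
SD = √α/β = √31.98/14.59 = 0.3876.

0.3876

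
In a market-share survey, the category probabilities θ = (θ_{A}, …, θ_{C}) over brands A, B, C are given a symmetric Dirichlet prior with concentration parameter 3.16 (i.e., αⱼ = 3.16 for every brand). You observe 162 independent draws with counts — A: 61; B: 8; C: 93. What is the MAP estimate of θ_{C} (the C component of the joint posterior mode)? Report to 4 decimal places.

0.5648

The Dirichlet prior is conjugate to the Multinomial likelihood: each posterior αⱼ = prior αⱼ + observed count nⱼ.
Posterior concentration: (64.16, 11.16, 96.16), total = 171.48.
Joint mode component: (α_{C}−1)/(Σα−K) = 95.16/168.48 = 0.5648.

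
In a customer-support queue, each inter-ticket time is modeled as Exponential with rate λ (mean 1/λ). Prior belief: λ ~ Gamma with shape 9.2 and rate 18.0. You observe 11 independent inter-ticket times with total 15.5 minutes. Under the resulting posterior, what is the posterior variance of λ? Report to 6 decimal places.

0.018000

With a Gamma(shape α, rate β) prior on the exponential rate λ, the posterior after n observations with total T = Σxᵢ is Gamma(α+n, β+T).
Posterior: Gamma(9.2+11, 18.0+15.5) = Gamma(20.2, 33.5).
Var = α/β² = 0.018000.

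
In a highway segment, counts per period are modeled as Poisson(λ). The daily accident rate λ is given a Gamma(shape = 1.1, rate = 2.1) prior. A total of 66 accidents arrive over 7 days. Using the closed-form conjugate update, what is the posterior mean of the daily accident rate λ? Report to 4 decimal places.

7.3736

With a Gamma(shape α, rate β) prior, the Poisson likelihood is conjugate: the posterior is Gamma(α + ΣXᵢ, β + n).
Posterior: Gamma(α+S, β+n) = Gamma(1.1+66, 2.1+7) = Gamma(67.1, 9.1).
Posterior mean = α/β = 67.1/9.1 = 7.3736.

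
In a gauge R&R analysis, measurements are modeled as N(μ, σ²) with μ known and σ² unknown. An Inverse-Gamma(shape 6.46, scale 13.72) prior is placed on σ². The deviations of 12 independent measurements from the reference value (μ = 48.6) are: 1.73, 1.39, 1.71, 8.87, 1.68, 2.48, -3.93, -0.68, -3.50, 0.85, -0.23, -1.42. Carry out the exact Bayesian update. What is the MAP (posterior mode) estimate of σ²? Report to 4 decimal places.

With known mean μ and an Inverse-Gamma(α, β) prior on σ², the Normal likelihood is conjugate: posterior is Inv-Gamma(α + n/2, β + Σ(xᵢ−μ)²/2).
Σ(xᵢ−μ)² = (1.73)² + (1.39)² + (1.71)² + (8.87)² + (1.68)² + (2.48)² + (-3.93)² + (-0.68)² + (-3.50)² + (0.85)² + (-0.23)² + (-1.42)² = 126.4479.
Posterior: Inv-Gamma(6.46 + 12/2, 13.72 + 126.4479/2) = Inv-Gamma(12.46, 76.94395).
Mode = β/(α+1) = 76.94395/13.46 = 5.7165.

5.7165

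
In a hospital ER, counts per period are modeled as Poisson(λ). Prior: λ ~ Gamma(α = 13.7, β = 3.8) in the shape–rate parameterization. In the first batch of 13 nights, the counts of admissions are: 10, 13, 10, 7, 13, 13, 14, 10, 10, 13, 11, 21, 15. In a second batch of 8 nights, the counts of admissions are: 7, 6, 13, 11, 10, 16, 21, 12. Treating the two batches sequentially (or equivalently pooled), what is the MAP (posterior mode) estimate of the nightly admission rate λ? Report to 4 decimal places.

10.8347

With a Gamma(shape α, rate β) prior, the Poisson likelihood is conjugate: the posterior is Gamma(α + ΣXᵢ, β + n).
Batch 1: sum of counts S = 160 over n = 13 nights.
After batch 1: Gamma(α+S, β+n) = Gamma(13.7+160, 3.8+13) = Gamma(173.7, 16.8).
Batch 2: sum of counts S = 96 over n = 8 nights.
After batch 2: Gamma(α+S, β+n) = Gamma(173.7+96, 16.8+8) = Gamma(269.7, 24.8).
Mode of Gamma(α,β) for α≥1 is (α−1)/β = 268.7/24.8 = 10.8347.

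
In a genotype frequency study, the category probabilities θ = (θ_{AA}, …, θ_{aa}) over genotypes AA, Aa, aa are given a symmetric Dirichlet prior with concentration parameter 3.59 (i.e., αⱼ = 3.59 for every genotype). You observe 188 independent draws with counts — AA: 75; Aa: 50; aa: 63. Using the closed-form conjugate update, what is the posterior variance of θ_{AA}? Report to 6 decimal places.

The Dirichlet prior is conjugate to the Multinomial likelihood: each posterior αⱼ = prior αⱼ + observed count nⱼ.
Posterior concentration: (78.59, 53.59, 66.59), total = 198.77.
Var[θ_j] = α_j(Σα−α_j)/((Σα)²(Σα+1)) = 78.59·120.18/(198.77²·199.77) = 0.001197.

0.001197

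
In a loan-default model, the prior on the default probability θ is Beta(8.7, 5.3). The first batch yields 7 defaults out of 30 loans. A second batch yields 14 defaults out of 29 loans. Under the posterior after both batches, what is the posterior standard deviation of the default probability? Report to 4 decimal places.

0.0571

The Beta prior is conjugate to a Binomial/Bernoulli likelihood; the update adds successes to α and failures to β.
After batch 1: Beta(8.7+7, 5.3+23) = Beta(15.7, 28.3).
After batch 2: Beta(15.7+14, 28.3+15) = Beta(29.7, 43.3).
Var = αβ/((α+β)²(α+β+1)) = 29.7·43.3/(73.0²·74.0) = 0.00326112; SD = √0.00326112 = 0.0571.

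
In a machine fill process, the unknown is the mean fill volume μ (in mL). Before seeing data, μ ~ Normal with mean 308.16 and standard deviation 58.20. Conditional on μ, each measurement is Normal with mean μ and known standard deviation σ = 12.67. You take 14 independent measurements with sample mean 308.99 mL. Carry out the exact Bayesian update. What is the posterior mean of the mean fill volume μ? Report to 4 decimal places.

For Normal data with known variance σ², a Normal(μ₀, σ₀²) prior on μ is conjugate. Posterior precision = 1/σ₀² + n/σ²; posterior mean is the precision-weighted average of μ₀ and x̄.
n·x̄ = 14·308.99 = 4325.86.
σ₀² = 58.20² = 3387.24, σ² = 12.67² = 160.5289; σ² + n·σ₀² = 160.5289 + 14·3387.24 = 47581.8889.
Posterior mean = (μ₀/σ₀² + n·x̄/σ²)/(1/σ₀² + n/σ²) = (σ²·μ₀ + σ₀²·n·x̄)/(σ² + n·σ₀²) = (160.5289·308.16 + 3387.24·4325.86)/47581.8889 = 14702194.612224/47581.8889 = 308.9872.

308.9872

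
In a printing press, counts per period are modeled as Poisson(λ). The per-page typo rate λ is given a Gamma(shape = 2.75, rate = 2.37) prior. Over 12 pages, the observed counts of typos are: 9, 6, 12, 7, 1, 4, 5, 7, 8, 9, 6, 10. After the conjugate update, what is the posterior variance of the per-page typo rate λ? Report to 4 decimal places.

0.4201

With a Gamma(shape α, rate β) prior, the Poisson likelihood is conjugate: the posterior is Gamma(α + ΣXᵢ, β + n).
Sum of counts S = 84 over n = 12 pages.
Posterior: Gamma(α+S, β+n) = Gamma(2.75+84, 2.37+12) = Gamma(86.75, 14.37).
Var = α/β² = 86.75/14.37² = 0.4201.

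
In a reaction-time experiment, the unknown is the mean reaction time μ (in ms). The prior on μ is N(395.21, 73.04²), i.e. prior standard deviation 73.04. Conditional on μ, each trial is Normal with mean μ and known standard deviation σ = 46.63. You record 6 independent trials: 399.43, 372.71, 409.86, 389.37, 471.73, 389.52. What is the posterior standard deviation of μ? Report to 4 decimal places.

18.4212

For Normal data with known variance σ², a Normal(μ₀, σ₀²) prior on μ is conjugate. Posterior precision = 1/σ₀² + n/σ²; posterior mean is the precision-weighted average of μ₀ and x̄.
σ₀² = 73.04² = 5334.8416, σ² = 46.63² = 2174.3569; σ² + n·σ₀² = 2174.3569 + 6·5334.8416 = 34183.4065.
Posterior precision = 1/σ₀² + n/σ² = 1/5334.8416 + 6/2174.3569 = (σ² + n·σ₀²)/(σ₀²σ²) = 34183.4065/(5334.8416·2174.3569); posterior variance σₙ² = σ₀²σ²/(σ² + n·σ₀²) = 5334.8416·2174.3569/34183.4065 = 339.341535.
Posterior SD = √σₙ² = √(5334.8416·2174.3569/34183.4065) = 18.4212.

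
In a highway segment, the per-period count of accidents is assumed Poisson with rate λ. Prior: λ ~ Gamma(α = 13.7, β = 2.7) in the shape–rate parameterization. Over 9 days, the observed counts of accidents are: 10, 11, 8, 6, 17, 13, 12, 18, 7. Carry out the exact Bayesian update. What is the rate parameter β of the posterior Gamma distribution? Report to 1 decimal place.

11.7

With a Gamma(shape α, rate β) prior, the Poisson likelihood is conjugate: the posterior is Gamma(α + ΣXᵢ, β + n).
Sum of counts S = 102 over n = 9 days.
Posterior: Gamma(α+S, β+n) = Gamma(13.7+102, 2.7+9) = Gamma(115.7, 11.7).
Posterior β = 11.7.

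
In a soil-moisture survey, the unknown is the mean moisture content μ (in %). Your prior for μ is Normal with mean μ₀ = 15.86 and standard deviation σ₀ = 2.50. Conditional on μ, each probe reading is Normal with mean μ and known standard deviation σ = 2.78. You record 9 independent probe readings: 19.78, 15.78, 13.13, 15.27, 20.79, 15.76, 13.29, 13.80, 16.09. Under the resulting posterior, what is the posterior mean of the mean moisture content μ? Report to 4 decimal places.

15.9528

For Normal data with known variance σ², a Normal(μ₀, σ₀²) prior on μ is conjugate. Posterior precision = 1/σ₀² + n/σ²; posterior mean is the precision-weighted average of μ₀ and x̄.
Σxᵢ = 19.78 + 15.78 + 13.13 + 15.27 + 20.79 + 15.76 + 13.29 + 13.80 + 16.09 = 143.69, so n·x̄ = 143.69.
σ₀² = 2.50² = 6.25, σ² = 2.78² = 7.7284; σ² + n·σ₀² = 7.7284 + 9·6.25 = 63.9784.
Posterior mean = (μ₀/σ₀² + n·x̄/σ²)/(1/σ₀² + n/σ²) = (σ²·μ₀ + σ₀²·n·x̄)/(σ² + n·σ₀²) = (7.7284·15.86 + 6.25·143.69)/63.9784 = 1020.634924/63.9784 = 15.9528.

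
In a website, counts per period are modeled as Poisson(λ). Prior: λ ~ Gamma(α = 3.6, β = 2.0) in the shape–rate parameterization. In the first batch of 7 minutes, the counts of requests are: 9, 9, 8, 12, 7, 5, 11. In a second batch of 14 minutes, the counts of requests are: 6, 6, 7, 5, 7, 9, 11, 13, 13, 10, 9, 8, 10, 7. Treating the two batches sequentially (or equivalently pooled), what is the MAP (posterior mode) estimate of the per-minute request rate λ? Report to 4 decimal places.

With a Gamma(shape α, rate β) prior, the Poisson likelihood is conjugate: the posterior is Gamma(α + ΣXᵢ, β + n).
Batch 1: sum of counts S = 61 over n = 7 minutes.
After batch 1: Gamma(α+S, β+n) = Gamma(3.6+61, 2.0+7) = Gamma(64.6, 9.0).
Batch 2: sum of counts S = 121 over n = 14 minutes.
After batch 2: Gamma(α+S, β+n) = Gamma(64.6+121, 9.0+14) = Gamma(185.6, 23.0).
Mode of Gamma(α,β) for α≥1 is (α−1)/β = 184.6/23.0 = 8.0261.

8.0261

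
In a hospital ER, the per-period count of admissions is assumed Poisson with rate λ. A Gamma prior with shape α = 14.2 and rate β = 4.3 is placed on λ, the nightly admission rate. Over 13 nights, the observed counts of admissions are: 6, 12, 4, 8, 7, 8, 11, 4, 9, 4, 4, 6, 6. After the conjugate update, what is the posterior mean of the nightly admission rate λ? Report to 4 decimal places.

With a Gamma(shape α, rate β) prior, the Poisson likelihood is conjugate: the posterior is Gamma(α + ΣXᵢ, β + n).
Sum of counts S = 89 over n = 13 nights.
Posterior: Gamma(α+S, β+n) = Gamma(14.2+89, 4.3+13) = Gamma(103.2, 17.3).
Posterior mean = α/β = 103.2/17.3 = 5.9653.

5.9653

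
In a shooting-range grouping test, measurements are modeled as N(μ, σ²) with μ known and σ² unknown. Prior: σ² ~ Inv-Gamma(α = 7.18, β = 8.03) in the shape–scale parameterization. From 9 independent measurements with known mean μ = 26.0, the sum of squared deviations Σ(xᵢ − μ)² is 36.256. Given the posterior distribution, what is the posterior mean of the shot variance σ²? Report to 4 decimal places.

2.4493

With known mean μ and an Inverse-Gamma(α, β) prior on σ², the Normal likelihood is conjugate: posterior is Inv-Gamma(α + n/2, β + Σ(xᵢ−μ)²/2).
Posterior: Inv-Gamma(7.18 + 9/2, 8.03 + 36.256/2) = Inv-Gamma(11.68, 26.1580).
E[σ²|data] = β/(α−1) = 26.1580/10.68 = 2.4493.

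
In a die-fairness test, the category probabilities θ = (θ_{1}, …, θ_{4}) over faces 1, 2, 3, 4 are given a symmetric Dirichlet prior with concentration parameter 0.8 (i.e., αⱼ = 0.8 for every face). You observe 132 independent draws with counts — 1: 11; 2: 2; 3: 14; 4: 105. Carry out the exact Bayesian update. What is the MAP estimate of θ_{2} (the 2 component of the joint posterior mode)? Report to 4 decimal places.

0.0137

The Dirichlet prior is conjugate to the Multinomial likelihood: each posterior αⱼ = prior αⱼ + observed count nⱼ.
Posterior concentration: (11.8, 2.8, 14.8, 105.8), total = 135.2.
Joint mode component: (α_{2}−1)/(Σα−K) = 1.8/131.2 = 0.0137.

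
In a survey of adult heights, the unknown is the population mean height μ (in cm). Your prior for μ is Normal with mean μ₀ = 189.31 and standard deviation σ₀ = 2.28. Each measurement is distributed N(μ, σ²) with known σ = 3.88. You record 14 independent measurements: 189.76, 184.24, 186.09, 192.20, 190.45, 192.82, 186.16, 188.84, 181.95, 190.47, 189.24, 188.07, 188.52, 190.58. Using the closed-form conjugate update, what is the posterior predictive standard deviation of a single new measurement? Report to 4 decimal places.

3.9932

For Normal data with known variance σ², a Normal(μ₀, σ₀²) prior on μ is conjugate. Posterior precision = 1/σ₀² + n/σ²; posterior mean is the precision-weighted average of μ₀ and x̄.
σ₀² = 2.28² = 5.1984, σ² = 3.88² = 15.0544; σ² + n·σ₀² = 15.0544 + 14·5.1984 = 87.832.
Posterior precision = 1/σ₀² + n/σ² = 1/5.1984 + 14/15.0544 = (σ² + n·σ₀²)/(σ₀²σ²) = 87.832/(5.1984·15.0544); posterior variance σₙ² = σ₀²σ²/(σ² + n·σ₀²) = 5.1984·15.0544/87.832 = 0.891005.
Predictive variance for one new observation = σₙ² + σ² = 5.1984·15.0544/87.832 + 15.0544 = σ²·(σ₀² + 87.832)/87.832 = 15.0544·93.0304/87.832 = 15.945405; SD = √(15.0544·93.0304/87.832) = 3.9932.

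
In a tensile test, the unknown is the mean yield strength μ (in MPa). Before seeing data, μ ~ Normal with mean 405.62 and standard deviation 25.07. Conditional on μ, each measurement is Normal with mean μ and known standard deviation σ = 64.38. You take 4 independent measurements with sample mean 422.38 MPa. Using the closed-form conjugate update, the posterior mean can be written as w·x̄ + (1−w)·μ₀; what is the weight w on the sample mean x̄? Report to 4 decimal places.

0.3775

For Normal data with known variance σ², a Normal(μ₀, σ₀²) prior on μ is conjugate. Posterior precision = 1/σ₀² + n/σ²; posterior mean is the precision-weighted average of μ₀ and x̄.
σ₀² = 25.07² = 628.5049, σ² = 64.38² = 4144.7844. Prior precision 1/σ₀² = 1/628.5049; data precision n/σ² = 4/4144.7844.
w = (n/σ²)/(1/σ₀² + n/σ²) = n·σ₀²/(σ² + n·σ₀²) = 4·628.5049/(4144.7844 + 4·628.5049) = 2514.0196/6658.804 = 0.3775.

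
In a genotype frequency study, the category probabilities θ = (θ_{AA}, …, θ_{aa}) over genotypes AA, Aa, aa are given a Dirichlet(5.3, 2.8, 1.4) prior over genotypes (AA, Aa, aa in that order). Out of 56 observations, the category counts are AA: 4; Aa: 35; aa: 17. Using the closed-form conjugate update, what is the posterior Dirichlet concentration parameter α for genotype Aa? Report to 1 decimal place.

The Dirichlet prior is conjugate to the Multinomial likelihood: each posterior αⱼ = prior αⱼ + observed count nⱼ.
Posterior concentration: (9.3, 37.8, 18.4), total = 65.5.
α_{Aa} = 2.8 + 35 = 37.8.

37.8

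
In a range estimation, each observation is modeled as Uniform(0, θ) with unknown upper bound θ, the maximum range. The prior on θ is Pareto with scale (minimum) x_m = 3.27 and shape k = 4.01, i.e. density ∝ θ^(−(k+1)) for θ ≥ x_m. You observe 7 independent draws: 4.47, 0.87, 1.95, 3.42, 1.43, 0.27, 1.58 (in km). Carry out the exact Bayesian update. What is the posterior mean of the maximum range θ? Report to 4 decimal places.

A Pareto(scale x_m, shape k) prior on the upper bound θ of Uniform(0, θ) is conjugate: posterior is Pareto(max(x_m, max xᵢ), k + n).
Sample maximum = 4.47; prior scale x_m = 3.27 → posterior scale = max = 4.47.
Posterior shape = 4.01 + 7 = 11.01.
E[θ|data] = k·x_m/(k−1) = 11.01·4.47/10.01 = 4.9166.

4.9166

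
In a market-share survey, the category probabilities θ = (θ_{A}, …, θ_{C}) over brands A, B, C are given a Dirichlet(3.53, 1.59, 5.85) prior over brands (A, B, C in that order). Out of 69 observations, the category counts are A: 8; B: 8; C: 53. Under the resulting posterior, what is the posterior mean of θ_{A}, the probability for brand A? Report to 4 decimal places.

0.1442

The Dirichlet prior is conjugate to the Multinomial likelihood: each posterior αⱼ = prior αⱼ + observed count nⱼ.
Posterior concentration: (11.53, 9.59, 58.85), total = 79.97.
E[θ_{A}|data] = α_{A}/Σα = 11.53/79.97 = 0.1442.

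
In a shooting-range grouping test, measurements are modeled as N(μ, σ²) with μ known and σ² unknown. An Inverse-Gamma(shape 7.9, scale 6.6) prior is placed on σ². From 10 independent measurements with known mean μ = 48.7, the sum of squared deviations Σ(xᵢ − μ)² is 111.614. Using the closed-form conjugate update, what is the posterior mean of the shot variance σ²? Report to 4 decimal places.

5.2443

With known mean μ and an Inverse-Gamma(α, β) prior on σ², the Normal likelihood is conjugate: posterior is Inv-Gamma(α + n/2, β + Σ(xᵢ−μ)²/2).
Posterior: Inv-Gamma(7.9 + 10/2, 6.6 + 111.614/2) = Inv-Gamma(12.90, 62.4070).
E[σ²|data] = β/(α−1) = 62.4070/11.90 = 5.2443.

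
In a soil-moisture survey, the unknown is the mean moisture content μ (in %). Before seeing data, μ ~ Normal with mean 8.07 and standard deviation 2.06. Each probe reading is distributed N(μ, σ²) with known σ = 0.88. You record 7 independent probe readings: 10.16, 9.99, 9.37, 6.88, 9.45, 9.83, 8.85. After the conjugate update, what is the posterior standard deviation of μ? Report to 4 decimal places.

For Normal data with known variance σ², a Normal(μ₀, σ₀²) prior on μ is conjugate. Posterior precision = 1/σ₀² + n/σ²; posterior mean is the precision-weighted average of μ₀ and x̄.
σ₀² = 2.06² = 4.2436, σ² = 0.88² = 0.7744; σ² + n·σ₀² = 0.7744 + 7·4.2436 = 30.4796.
Posterior precision = 1/σ₀² + n/σ² = 1/4.2436 + 7/0.7744 = (σ² + n·σ₀²)/(σ₀²σ²) = 30.4796/(4.2436·0.7744); posterior variance σₙ² = σ₀²σ²/(σ² + n·σ₀²) = 4.2436·0.7744/30.4796 = 0.107818.
Posterior SD = √σₙ² = √(4.2436·0.7744/30.4796) = 0.3284.

0.3284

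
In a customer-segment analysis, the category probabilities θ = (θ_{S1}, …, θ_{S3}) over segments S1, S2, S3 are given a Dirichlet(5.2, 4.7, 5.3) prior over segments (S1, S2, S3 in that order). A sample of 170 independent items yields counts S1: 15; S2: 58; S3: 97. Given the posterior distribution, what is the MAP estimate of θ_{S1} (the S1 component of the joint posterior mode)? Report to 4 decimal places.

The Dirichlet prior is conjugate to the Multinomial likelihood: each posterior αⱼ = prior αⱼ + observed count nⱼ.
Posterior concentration: (20.2, 62.7, 102.3), total = 185.2.
Joint mode component: (α_{S1}−1)/(Σα−K) = 19.2/182.2 = 0.1054.

0.1054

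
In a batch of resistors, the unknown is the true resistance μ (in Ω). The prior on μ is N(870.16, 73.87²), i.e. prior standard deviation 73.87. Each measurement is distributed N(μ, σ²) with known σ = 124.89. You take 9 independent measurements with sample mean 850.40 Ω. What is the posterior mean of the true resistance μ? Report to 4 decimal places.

For Normal data with known variance σ², a Normal(μ₀, σ₀²) prior on μ is conjugate. Posterior precision = 1/σ₀² + n/σ²; posterior mean is the precision-weighted average of μ₀ and x̄.
n·x̄ = 9·850.40 = 7653.6.
σ₀² = 73.87² = 5456.7769, σ² = 124.89² = 15597.5121; σ² + n·σ₀² = 15597.5121 + 9·5456.7769 = 64708.5042.
Posterior mean = (μ₀/σ₀² + n·x̄/σ²)/(1/σ₀² + n/σ²) = (σ²·μ₀ + σ₀²·n·x̄)/(σ² + n·σ₀²) = (15597.5121·870.16 + 5456.7769·7653.6)/64708.5042 = 55336318.810776/64708.5042 = 855.1630.

855.1630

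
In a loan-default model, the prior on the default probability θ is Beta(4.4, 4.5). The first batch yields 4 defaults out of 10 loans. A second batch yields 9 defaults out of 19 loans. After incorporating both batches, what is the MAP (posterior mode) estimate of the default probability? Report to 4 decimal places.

The Beta prior is conjugate to a Binomial/Bernoulli likelihood; the update adds successes to α and failures to β.
After batch 1: Beta(4.4+4, 4.5+6) = Beta(8.4, 10.5).
After batch 2: Beta(8.4+9, 10.5+10) = Beta(17.4, 20.5).
Mode of Beta(a,b) for a,b>1 is (a−1)/(a+b−2) = 16.4/35.9 = 0.4568.

0.4568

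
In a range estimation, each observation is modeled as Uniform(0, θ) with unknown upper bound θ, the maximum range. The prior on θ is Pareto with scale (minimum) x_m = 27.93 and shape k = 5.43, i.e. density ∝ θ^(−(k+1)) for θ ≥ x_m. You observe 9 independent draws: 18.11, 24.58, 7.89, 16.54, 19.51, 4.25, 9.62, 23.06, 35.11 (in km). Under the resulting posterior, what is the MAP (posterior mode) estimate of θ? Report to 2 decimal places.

35.11

A Pareto(scale x_m, shape k) prior on the upper bound θ of Uniform(0, θ) is conjugate: posterior is Pareto(max(x_m, max xᵢ), k + n).
Sample maximum = 35.11; prior scale x_m = 27.93 → posterior scale = max = 35.11.
Posterior shape = 5.43 + 9 = 14.43.
The Pareto density is decreasing on [x_m, ∞), so the mode is x_m = 35.11.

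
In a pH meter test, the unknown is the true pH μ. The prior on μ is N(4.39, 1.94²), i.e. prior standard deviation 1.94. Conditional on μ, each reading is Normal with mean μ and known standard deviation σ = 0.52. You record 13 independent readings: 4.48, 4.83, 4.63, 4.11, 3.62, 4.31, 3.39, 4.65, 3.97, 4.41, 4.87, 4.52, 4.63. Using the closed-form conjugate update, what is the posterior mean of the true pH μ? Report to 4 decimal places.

4.3403

For Normal data with known variance σ², a Normal(μ₀, σ₀²) prior on μ is conjugate. Posterior precision = 1/σ₀² + n/σ²; posterior mean is the precision-weighted average of μ₀ and x̄.
Σxᵢ = 4.48 + 4.83 + 4.63 + 4.11 + 3.62 + 4.31 + 3.39 + 4.65 + 3.97 + 4.41 + 4.87 + 4.52 + 4.63 = 56.42, so n·x̄ = 56.42.
σ₀² = 1.94² = 3.7636, σ² = 0.52² = 0.2704; σ² + n·σ₀² = 0.2704 + 13·3.7636 = 49.1972.
Posterior mean = (μ₀/σ₀² + n·x̄/σ²)/(1/σ₀² + n/σ²) = (σ²·μ₀ + σ₀²·n·x̄)/(σ² + n·σ₀²) = (0.2704·4.39 + 3.7636·56.42)/49.1972 = 213.529368/49.1972 = 4.3403.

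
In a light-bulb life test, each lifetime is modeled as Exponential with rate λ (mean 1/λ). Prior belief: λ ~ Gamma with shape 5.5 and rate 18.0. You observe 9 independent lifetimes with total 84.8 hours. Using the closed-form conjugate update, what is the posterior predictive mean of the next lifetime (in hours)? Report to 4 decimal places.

7.6148

With a Gamma(shape α, rate β) prior on the exponential rate λ, the posterior after n observations with total T = Σxᵢ is Gamma(α+n, β+T).
Posterior: Gamma(5.5+9, 18.0+84.8) = Gamma(14.5, 102.8).
The predictive distribution for the next observation is Lomax; its mean is β/(α−1) = 102.8/13.5 = 7.6148.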